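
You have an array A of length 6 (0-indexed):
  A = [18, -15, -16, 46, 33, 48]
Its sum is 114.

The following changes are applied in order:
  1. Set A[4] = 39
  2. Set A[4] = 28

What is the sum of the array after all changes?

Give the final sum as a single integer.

Initial sum: 114
Change 1: A[4] 33 -> 39, delta = 6, sum = 120
Change 2: A[4] 39 -> 28, delta = -11, sum = 109

Answer: 109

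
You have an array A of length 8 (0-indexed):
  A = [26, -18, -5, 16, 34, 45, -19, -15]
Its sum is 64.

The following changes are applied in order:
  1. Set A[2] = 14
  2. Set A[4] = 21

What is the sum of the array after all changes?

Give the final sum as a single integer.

Initial sum: 64
Change 1: A[2] -5 -> 14, delta = 19, sum = 83
Change 2: A[4] 34 -> 21, delta = -13, sum = 70

Answer: 70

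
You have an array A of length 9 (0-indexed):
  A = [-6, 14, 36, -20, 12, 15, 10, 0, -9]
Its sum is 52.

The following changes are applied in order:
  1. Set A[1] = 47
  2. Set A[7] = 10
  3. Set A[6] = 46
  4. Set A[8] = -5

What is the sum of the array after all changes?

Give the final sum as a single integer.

Initial sum: 52
Change 1: A[1] 14 -> 47, delta = 33, sum = 85
Change 2: A[7] 0 -> 10, delta = 10, sum = 95
Change 3: A[6] 10 -> 46, delta = 36, sum = 131
Change 4: A[8] -9 -> -5, delta = 4, sum = 135

Answer: 135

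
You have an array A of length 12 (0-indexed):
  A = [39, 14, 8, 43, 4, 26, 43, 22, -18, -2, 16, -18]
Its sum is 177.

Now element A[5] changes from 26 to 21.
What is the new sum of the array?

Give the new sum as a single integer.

Answer: 172

Derivation:
Old value at index 5: 26
New value at index 5: 21
Delta = 21 - 26 = -5
New sum = old_sum + delta = 177 + (-5) = 172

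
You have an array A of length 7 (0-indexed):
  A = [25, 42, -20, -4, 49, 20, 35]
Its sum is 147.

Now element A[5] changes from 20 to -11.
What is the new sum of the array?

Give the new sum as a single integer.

Old value at index 5: 20
New value at index 5: -11
Delta = -11 - 20 = -31
New sum = old_sum + delta = 147 + (-31) = 116

Answer: 116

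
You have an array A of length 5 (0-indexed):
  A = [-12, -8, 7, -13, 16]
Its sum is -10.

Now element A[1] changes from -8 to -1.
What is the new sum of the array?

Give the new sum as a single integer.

Answer: -3

Derivation:
Old value at index 1: -8
New value at index 1: -1
Delta = -1 - -8 = 7
New sum = old_sum + delta = -10 + (7) = -3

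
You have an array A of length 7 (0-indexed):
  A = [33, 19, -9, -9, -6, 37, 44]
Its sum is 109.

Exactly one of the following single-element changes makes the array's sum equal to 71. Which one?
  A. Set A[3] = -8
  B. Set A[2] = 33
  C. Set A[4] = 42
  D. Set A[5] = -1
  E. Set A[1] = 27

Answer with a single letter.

Option A: A[3] -9->-8, delta=1, new_sum=109+(1)=110
Option B: A[2] -9->33, delta=42, new_sum=109+(42)=151
Option C: A[4] -6->42, delta=48, new_sum=109+(48)=157
Option D: A[5] 37->-1, delta=-38, new_sum=109+(-38)=71 <-- matches target
Option E: A[1] 19->27, delta=8, new_sum=109+(8)=117

Answer: D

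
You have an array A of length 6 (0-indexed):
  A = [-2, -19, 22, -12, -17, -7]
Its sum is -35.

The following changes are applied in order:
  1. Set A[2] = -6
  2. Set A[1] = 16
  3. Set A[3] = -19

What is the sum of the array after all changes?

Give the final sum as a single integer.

Initial sum: -35
Change 1: A[2] 22 -> -6, delta = -28, sum = -63
Change 2: A[1] -19 -> 16, delta = 35, sum = -28
Change 3: A[3] -12 -> -19, delta = -7, sum = -35

Answer: -35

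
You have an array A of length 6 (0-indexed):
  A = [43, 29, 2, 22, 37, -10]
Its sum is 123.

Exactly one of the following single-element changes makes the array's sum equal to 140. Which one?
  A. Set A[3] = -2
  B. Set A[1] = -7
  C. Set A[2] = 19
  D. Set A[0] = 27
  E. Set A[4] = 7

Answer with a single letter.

Answer: C

Derivation:
Option A: A[3] 22->-2, delta=-24, new_sum=123+(-24)=99
Option B: A[1] 29->-7, delta=-36, new_sum=123+(-36)=87
Option C: A[2] 2->19, delta=17, new_sum=123+(17)=140 <-- matches target
Option D: A[0] 43->27, delta=-16, new_sum=123+(-16)=107
Option E: A[4] 37->7, delta=-30, new_sum=123+(-30)=93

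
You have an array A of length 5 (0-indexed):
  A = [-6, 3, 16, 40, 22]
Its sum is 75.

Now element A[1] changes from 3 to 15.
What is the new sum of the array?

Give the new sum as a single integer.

Old value at index 1: 3
New value at index 1: 15
Delta = 15 - 3 = 12
New sum = old_sum + delta = 75 + (12) = 87

Answer: 87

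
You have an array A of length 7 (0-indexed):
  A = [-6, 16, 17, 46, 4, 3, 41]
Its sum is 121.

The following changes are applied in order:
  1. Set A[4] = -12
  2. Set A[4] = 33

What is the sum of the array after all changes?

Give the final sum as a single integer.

Answer: 150

Derivation:
Initial sum: 121
Change 1: A[4] 4 -> -12, delta = -16, sum = 105
Change 2: A[4] -12 -> 33, delta = 45, sum = 150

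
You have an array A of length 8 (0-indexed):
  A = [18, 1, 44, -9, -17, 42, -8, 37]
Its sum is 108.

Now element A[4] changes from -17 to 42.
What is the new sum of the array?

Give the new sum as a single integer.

Old value at index 4: -17
New value at index 4: 42
Delta = 42 - -17 = 59
New sum = old_sum + delta = 108 + (59) = 167

Answer: 167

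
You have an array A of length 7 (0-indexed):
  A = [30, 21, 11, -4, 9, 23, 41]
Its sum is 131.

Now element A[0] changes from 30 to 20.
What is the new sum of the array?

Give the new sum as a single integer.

Answer: 121

Derivation:
Old value at index 0: 30
New value at index 0: 20
Delta = 20 - 30 = -10
New sum = old_sum + delta = 131 + (-10) = 121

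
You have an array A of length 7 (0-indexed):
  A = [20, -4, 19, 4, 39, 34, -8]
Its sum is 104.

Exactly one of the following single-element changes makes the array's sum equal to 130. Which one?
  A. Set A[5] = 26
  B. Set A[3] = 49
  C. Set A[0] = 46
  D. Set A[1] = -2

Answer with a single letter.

Answer: C

Derivation:
Option A: A[5] 34->26, delta=-8, new_sum=104+(-8)=96
Option B: A[3] 4->49, delta=45, new_sum=104+(45)=149
Option C: A[0] 20->46, delta=26, new_sum=104+(26)=130 <-- matches target
Option D: A[1] -4->-2, delta=2, new_sum=104+(2)=106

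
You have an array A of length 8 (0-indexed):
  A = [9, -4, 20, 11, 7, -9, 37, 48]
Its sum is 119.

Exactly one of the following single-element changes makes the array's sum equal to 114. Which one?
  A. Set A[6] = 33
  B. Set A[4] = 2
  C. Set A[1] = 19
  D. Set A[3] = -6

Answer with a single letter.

Option A: A[6] 37->33, delta=-4, new_sum=119+(-4)=115
Option B: A[4] 7->2, delta=-5, new_sum=119+(-5)=114 <-- matches target
Option C: A[1] -4->19, delta=23, new_sum=119+(23)=142
Option D: A[3] 11->-6, delta=-17, new_sum=119+(-17)=102

Answer: B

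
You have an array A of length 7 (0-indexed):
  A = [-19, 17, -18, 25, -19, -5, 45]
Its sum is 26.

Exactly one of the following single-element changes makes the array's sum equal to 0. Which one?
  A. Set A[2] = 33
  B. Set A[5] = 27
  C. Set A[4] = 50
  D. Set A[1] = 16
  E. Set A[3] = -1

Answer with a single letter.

Option A: A[2] -18->33, delta=51, new_sum=26+(51)=77
Option B: A[5] -5->27, delta=32, new_sum=26+(32)=58
Option C: A[4] -19->50, delta=69, new_sum=26+(69)=95
Option D: A[1] 17->16, delta=-1, new_sum=26+(-1)=25
Option E: A[3] 25->-1, delta=-26, new_sum=26+(-26)=0 <-- matches target

Answer: E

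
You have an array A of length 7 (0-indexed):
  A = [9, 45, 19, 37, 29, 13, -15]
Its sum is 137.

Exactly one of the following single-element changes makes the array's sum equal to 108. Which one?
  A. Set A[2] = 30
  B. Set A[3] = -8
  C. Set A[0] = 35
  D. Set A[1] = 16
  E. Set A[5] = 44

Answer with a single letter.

Option A: A[2] 19->30, delta=11, new_sum=137+(11)=148
Option B: A[3] 37->-8, delta=-45, new_sum=137+(-45)=92
Option C: A[0] 9->35, delta=26, new_sum=137+(26)=163
Option D: A[1] 45->16, delta=-29, new_sum=137+(-29)=108 <-- matches target
Option E: A[5] 13->44, delta=31, new_sum=137+(31)=168

Answer: D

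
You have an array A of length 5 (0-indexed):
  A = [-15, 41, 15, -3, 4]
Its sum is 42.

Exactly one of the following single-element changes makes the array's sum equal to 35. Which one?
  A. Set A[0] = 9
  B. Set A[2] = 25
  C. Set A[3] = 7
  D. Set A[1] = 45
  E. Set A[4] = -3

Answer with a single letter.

Option A: A[0] -15->9, delta=24, new_sum=42+(24)=66
Option B: A[2] 15->25, delta=10, new_sum=42+(10)=52
Option C: A[3] -3->7, delta=10, new_sum=42+(10)=52
Option D: A[1] 41->45, delta=4, new_sum=42+(4)=46
Option E: A[4] 4->-3, delta=-7, new_sum=42+(-7)=35 <-- matches target

Answer: E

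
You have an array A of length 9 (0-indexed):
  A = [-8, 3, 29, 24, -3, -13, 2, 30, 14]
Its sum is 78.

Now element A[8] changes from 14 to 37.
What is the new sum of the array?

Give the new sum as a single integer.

Answer: 101

Derivation:
Old value at index 8: 14
New value at index 8: 37
Delta = 37 - 14 = 23
New sum = old_sum + delta = 78 + (23) = 101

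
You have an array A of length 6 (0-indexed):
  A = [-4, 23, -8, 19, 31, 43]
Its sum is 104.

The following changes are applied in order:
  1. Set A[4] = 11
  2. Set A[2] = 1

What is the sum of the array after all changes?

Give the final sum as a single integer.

Initial sum: 104
Change 1: A[4] 31 -> 11, delta = -20, sum = 84
Change 2: A[2] -8 -> 1, delta = 9, sum = 93

Answer: 93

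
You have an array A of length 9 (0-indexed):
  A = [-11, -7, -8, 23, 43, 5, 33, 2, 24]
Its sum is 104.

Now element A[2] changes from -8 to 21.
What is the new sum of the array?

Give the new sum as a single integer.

Old value at index 2: -8
New value at index 2: 21
Delta = 21 - -8 = 29
New sum = old_sum + delta = 104 + (29) = 133

Answer: 133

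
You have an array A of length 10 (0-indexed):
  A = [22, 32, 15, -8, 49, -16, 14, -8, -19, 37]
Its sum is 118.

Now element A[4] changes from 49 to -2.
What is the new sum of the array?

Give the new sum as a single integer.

Old value at index 4: 49
New value at index 4: -2
Delta = -2 - 49 = -51
New sum = old_sum + delta = 118 + (-51) = 67

Answer: 67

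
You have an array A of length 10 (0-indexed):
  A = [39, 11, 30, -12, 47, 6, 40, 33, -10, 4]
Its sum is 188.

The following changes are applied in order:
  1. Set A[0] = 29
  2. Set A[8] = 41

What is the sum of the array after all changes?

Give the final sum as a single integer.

Answer: 229

Derivation:
Initial sum: 188
Change 1: A[0] 39 -> 29, delta = -10, sum = 178
Change 2: A[8] -10 -> 41, delta = 51, sum = 229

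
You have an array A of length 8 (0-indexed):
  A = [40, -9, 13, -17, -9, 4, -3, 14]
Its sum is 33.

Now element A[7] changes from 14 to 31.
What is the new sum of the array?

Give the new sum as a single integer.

Old value at index 7: 14
New value at index 7: 31
Delta = 31 - 14 = 17
New sum = old_sum + delta = 33 + (17) = 50

Answer: 50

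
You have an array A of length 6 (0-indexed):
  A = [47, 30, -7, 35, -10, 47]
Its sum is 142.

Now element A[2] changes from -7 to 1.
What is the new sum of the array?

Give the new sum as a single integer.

Answer: 150

Derivation:
Old value at index 2: -7
New value at index 2: 1
Delta = 1 - -7 = 8
New sum = old_sum + delta = 142 + (8) = 150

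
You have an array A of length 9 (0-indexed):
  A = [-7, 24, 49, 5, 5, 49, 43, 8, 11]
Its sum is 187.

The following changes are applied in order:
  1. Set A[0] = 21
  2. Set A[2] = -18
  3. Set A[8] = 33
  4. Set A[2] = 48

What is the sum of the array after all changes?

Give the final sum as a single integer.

Answer: 236

Derivation:
Initial sum: 187
Change 1: A[0] -7 -> 21, delta = 28, sum = 215
Change 2: A[2] 49 -> -18, delta = -67, sum = 148
Change 3: A[8] 11 -> 33, delta = 22, sum = 170
Change 4: A[2] -18 -> 48, delta = 66, sum = 236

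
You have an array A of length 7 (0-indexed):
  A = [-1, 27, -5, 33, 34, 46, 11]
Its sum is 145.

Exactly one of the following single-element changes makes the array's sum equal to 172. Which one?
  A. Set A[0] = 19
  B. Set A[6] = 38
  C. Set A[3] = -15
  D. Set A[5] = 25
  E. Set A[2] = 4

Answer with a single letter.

Option A: A[0] -1->19, delta=20, new_sum=145+(20)=165
Option B: A[6] 11->38, delta=27, new_sum=145+(27)=172 <-- matches target
Option C: A[3] 33->-15, delta=-48, new_sum=145+(-48)=97
Option D: A[5] 46->25, delta=-21, new_sum=145+(-21)=124
Option E: A[2] -5->4, delta=9, new_sum=145+(9)=154

Answer: B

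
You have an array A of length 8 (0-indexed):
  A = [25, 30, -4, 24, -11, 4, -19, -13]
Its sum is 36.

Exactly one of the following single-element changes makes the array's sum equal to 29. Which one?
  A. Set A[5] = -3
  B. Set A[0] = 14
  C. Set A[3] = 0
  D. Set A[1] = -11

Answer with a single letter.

Option A: A[5] 4->-3, delta=-7, new_sum=36+(-7)=29 <-- matches target
Option B: A[0] 25->14, delta=-11, new_sum=36+(-11)=25
Option C: A[3] 24->0, delta=-24, new_sum=36+(-24)=12
Option D: A[1] 30->-11, delta=-41, new_sum=36+(-41)=-5

Answer: A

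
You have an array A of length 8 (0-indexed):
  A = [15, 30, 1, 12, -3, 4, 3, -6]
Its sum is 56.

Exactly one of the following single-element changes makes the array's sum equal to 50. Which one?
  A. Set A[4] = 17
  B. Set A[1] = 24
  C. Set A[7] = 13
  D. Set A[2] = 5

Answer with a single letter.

Option A: A[4] -3->17, delta=20, new_sum=56+(20)=76
Option B: A[1] 30->24, delta=-6, new_sum=56+(-6)=50 <-- matches target
Option C: A[7] -6->13, delta=19, new_sum=56+(19)=75
Option D: A[2] 1->5, delta=4, new_sum=56+(4)=60

Answer: B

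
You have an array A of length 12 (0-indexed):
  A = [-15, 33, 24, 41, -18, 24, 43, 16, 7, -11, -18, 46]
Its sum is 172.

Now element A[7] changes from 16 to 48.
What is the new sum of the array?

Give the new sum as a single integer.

Answer: 204

Derivation:
Old value at index 7: 16
New value at index 7: 48
Delta = 48 - 16 = 32
New sum = old_sum + delta = 172 + (32) = 204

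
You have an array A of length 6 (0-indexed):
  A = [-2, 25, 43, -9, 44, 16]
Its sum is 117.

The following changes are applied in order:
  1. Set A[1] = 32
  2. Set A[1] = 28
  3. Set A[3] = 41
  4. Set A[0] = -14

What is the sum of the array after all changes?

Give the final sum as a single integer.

Initial sum: 117
Change 1: A[1] 25 -> 32, delta = 7, sum = 124
Change 2: A[1] 32 -> 28, delta = -4, sum = 120
Change 3: A[3] -9 -> 41, delta = 50, sum = 170
Change 4: A[0] -2 -> -14, delta = -12, sum = 158

Answer: 158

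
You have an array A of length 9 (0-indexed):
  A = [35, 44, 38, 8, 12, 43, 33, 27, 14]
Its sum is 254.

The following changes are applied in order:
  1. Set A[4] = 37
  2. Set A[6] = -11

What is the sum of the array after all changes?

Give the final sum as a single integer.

Answer: 235

Derivation:
Initial sum: 254
Change 1: A[4] 12 -> 37, delta = 25, sum = 279
Change 2: A[6] 33 -> -11, delta = -44, sum = 235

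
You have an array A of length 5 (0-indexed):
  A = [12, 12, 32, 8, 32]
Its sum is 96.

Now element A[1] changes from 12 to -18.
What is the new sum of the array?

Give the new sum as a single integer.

Old value at index 1: 12
New value at index 1: -18
Delta = -18 - 12 = -30
New sum = old_sum + delta = 96 + (-30) = 66

Answer: 66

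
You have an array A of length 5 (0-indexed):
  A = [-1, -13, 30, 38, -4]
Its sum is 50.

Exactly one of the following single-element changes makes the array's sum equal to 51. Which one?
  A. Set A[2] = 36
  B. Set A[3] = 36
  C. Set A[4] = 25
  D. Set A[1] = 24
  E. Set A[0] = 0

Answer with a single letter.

Answer: E

Derivation:
Option A: A[2] 30->36, delta=6, new_sum=50+(6)=56
Option B: A[3] 38->36, delta=-2, new_sum=50+(-2)=48
Option C: A[4] -4->25, delta=29, new_sum=50+(29)=79
Option D: A[1] -13->24, delta=37, new_sum=50+(37)=87
Option E: A[0] -1->0, delta=1, new_sum=50+(1)=51 <-- matches target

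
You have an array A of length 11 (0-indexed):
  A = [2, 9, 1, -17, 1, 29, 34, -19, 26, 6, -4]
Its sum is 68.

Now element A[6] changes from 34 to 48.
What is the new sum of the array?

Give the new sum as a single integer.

Old value at index 6: 34
New value at index 6: 48
Delta = 48 - 34 = 14
New sum = old_sum + delta = 68 + (14) = 82

Answer: 82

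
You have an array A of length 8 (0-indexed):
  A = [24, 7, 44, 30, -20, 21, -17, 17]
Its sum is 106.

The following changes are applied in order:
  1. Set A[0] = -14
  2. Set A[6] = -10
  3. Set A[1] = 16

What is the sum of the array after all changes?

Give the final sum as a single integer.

Initial sum: 106
Change 1: A[0] 24 -> -14, delta = -38, sum = 68
Change 2: A[6] -17 -> -10, delta = 7, sum = 75
Change 3: A[1] 7 -> 16, delta = 9, sum = 84

Answer: 84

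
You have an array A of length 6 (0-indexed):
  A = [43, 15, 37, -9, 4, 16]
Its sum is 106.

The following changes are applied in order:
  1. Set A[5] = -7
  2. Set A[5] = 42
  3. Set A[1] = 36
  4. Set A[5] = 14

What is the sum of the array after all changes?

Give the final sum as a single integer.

Answer: 125

Derivation:
Initial sum: 106
Change 1: A[5] 16 -> -7, delta = -23, sum = 83
Change 2: A[5] -7 -> 42, delta = 49, sum = 132
Change 3: A[1] 15 -> 36, delta = 21, sum = 153
Change 4: A[5] 42 -> 14, delta = -28, sum = 125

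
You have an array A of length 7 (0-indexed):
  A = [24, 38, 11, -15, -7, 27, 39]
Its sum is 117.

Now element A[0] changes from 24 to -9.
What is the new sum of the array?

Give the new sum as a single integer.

Old value at index 0: 24
New value at index 0: -9
Delta = -9 - 24 = -33
New sum = old_sum + delta = 117 + (-33) = 84

Answer: 84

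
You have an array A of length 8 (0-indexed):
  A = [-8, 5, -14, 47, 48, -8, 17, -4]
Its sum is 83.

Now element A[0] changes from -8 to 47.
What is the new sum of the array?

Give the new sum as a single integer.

Answer: 138

Derivation:
Old value at index 0: -8
New value at index 0: 47
Delta = 47 - -8 = 55
New sum = old_sum + delta = 83 + (55) = 138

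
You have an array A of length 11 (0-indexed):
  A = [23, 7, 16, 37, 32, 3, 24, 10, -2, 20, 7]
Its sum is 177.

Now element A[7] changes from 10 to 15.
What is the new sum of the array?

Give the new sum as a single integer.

Old value at index 7: 10
New value at index 7: 15
Delta = 15 - 10 = 5
New sum = old_sum + delta = 177 + (5) = 182

Answer: 182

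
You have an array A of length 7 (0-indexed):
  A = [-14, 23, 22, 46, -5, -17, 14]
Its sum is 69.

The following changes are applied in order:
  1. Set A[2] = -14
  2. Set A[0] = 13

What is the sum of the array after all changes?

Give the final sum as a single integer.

Answer: 60

Derivation:
Initial sum: 69
Change 1: A[2] 22 -> -14, delta = -36, sum = 33
Change 2: A[0] -14 -> 13, delta = 27, sum = 60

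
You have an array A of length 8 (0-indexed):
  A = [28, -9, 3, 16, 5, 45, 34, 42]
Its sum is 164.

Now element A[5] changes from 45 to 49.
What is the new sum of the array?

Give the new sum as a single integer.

Answer: 168

Derivation:
Old value at index 5: 45
New value at index 5: 49
Delta = 49 - 45 = 4
New sum = old_sum + delta = 164 + (4) = 168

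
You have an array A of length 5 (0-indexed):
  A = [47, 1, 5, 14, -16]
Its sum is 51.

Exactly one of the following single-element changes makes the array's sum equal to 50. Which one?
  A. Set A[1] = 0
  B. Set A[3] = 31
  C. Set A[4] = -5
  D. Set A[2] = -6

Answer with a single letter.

Answer: A

Derivation:
Option A: A[1] 1->0, delta=-1, new_sum=51+(-1)=50 <-- matches target
Option B: A[3] 14->31, delta=17, new_sum=51+(17)=68
Option C: A[4] -16->-5, delta=11, new_sum=51+(11)=62
Option D: A[2] 5->-6, delta=-11, new_sum=51+(-11)=40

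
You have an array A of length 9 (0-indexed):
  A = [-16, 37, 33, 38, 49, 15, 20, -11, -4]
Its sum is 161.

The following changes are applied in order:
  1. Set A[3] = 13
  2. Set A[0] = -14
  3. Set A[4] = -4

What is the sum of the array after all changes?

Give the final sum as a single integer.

Answer: 85

Derivation:
Initial sum: 161
Change 1: A[3] 38 -> 13, delta = -25, sum = 136
Change 2: A[0] -16 -> -14, delta = 2, sum = 138
Change 3: A[4] 49 -> -4, delta = -53, sum = 85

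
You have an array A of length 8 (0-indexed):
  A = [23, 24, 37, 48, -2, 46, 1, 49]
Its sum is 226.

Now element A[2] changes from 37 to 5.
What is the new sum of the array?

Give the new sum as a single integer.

Old value at index 2: 37
New value at index 2: 5
Delta = 5 - 37 = -32
New sum = old_sum + delta = 226 + (-32) = 194

Answer: 194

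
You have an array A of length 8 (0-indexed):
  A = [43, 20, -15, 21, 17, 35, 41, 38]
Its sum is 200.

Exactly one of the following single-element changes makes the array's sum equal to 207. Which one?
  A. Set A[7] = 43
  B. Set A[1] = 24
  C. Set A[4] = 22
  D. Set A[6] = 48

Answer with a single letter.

Answer: D

Derivation:
Option A: A[7] 38->43, delta=5, new_sum=200+(5)=205
Option B: A[1] 20->24, delta=4, new_sum=200+(4)=204
Option C: A[4] 17->22, delta=5, new_sum=200+(5)=205
Option D: A[6] 41->48, delta=7, new_sum=200+(7)=207 <-- matches target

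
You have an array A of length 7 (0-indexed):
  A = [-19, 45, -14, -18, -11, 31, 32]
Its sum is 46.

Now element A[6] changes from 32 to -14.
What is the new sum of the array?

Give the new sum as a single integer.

Answer: 0

Derivation:
Old value at index 6: 32
New value at index 6: -14
Delta = -14 - 32 = -46
New sum = old_sum + delta = 46 + (-46) = 0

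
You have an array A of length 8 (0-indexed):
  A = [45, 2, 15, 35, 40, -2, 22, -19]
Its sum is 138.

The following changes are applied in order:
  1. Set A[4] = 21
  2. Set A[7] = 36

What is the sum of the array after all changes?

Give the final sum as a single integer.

Initial sum: 138
Change 1: A[4] 40 -> 21, delta = -19, sum = 119
Change 2: A[7] -19 -> 36, delta = 55, sum = 174

Answer: 174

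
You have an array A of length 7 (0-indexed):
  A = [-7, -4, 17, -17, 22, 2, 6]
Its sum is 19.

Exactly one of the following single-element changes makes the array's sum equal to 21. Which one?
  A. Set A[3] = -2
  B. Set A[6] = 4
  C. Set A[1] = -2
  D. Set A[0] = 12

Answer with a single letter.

Option A: A[3] -17->-2, delta=15, new_sum=19+(15)=34
Option B: A[6] 6->4, delta=-2, new_sum=19+(-2)=17
Option C: A[1] -4->-2, delta=2, new_sum=19+(2)=21 <-- matches target
Option D: A[0] -7->12, delta=19, new_sum=19+(19)=38

Answer: C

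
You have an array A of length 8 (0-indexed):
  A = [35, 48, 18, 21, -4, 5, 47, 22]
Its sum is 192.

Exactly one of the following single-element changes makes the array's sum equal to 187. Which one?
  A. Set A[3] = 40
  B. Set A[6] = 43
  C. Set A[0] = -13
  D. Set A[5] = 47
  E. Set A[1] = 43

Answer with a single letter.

Answer: E

Derivation:
Option A: A[3] 21->40, delta=19, new_sum=192+(19)=211
Option B: A[6] 47->43, delta=-4, new_sum=192+(-4)=188
Option C: A[0] 35->-13, delta=-48, new_sum=192+(-48)=144
Option D: A[5] 5->47, delta=42, new_sum=192+(42)=234
Option E: A[1] 48->43, delta=-5, new_sum=192+(-5)=187 <-- matches target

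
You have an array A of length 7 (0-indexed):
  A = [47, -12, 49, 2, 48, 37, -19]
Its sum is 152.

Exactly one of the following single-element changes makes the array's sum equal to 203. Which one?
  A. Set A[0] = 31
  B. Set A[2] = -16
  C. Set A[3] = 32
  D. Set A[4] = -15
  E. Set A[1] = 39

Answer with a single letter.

Option A: A[0] 47->31, delta=-16, new_sum=152+(-16)=136
Option B: A[2] 49->-16, delta=-65, new_sum=152+(-65)=87
Option C: A[3] 2->32, delta=30, new_sum=152+(30)=182
Option D: A[4] 48->-15, delta=-63, new_sum=152+(-63)=89
Option E: A[1] -12->39, delta=51, new_sum=152+(51)=203 <-- matches target

Answer: E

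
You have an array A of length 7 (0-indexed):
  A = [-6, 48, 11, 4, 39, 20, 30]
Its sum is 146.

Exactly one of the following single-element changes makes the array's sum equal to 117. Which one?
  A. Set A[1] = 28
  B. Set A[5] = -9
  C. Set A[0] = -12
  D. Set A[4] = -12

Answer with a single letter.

Option A: A[1] 48->28, delta=-20, new_sum=146+(-20)=126
Option B: A[5] 20->-9, delta=-29, new_sum=146+(-29)=117 <-- matches target
Option C: A[0] -6->-12, delta=-6, new_sum=146+(-6)=140
Option D: A[4] 39->-12, delta=-51, new_sum=146+(-51)=95

Answer: B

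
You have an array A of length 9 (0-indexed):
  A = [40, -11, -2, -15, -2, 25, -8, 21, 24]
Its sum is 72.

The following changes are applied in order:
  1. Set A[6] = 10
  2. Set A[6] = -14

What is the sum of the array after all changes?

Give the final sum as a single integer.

Initial sum: 72
Change 1: A[6] -8 -> 10, delta = 18, sum = 90
Change 2: A[6] 10 -> -14, delta = -24, sum = 66

Answer: 66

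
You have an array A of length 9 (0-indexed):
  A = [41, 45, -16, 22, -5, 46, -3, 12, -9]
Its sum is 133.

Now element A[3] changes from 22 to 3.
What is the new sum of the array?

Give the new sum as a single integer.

Answer: 114

Derivation:
Old value at index 3: 22
New value at index 3: 3
Delta = 3 - 22 = -19
New sum = old_sum + delta = 133 + (-19) = 114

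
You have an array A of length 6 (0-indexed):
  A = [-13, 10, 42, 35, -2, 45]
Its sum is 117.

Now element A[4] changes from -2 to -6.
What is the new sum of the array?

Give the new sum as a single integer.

Answer: 113

Derivation:
Old value at index 4: -2
New value at index 4: -6
Delta = -6 - -2 = -4
New sum = old_sum + delta = 117 + (-4) = 113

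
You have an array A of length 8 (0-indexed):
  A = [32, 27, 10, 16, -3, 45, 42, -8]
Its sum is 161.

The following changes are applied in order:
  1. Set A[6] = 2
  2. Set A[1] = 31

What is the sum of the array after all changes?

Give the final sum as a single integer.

Answer: 125

Derivation:
Initial sum: 161
Change 1: A[6] 42 -> 2, delta = -40, sum = 121
Change 2: A[1] 27 -> 31, delta = 4, sum = 125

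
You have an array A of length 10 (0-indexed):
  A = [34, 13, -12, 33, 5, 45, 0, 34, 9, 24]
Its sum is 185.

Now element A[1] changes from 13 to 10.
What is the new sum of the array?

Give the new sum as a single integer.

Old value at index 1: 13
New value at index 1: 10
Delta = 10 - 13 = -3
New sum = old_sum + delta = 185 + (-3) = 182

Answer: 182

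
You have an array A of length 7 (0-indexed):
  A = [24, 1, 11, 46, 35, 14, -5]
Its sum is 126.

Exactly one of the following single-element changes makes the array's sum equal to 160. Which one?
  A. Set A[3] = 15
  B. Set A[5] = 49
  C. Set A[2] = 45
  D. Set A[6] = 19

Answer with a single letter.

Answer: C

Derivation:
Option A: A[3] 46->15, delta=-31, new_sum=126+(-31)=95
Option B: A[5] 14->49, delta=35, new_sum=126+(35)=161
Option C: A[2] 11->45, delta=34, new_sum=126+(34)=160 <-- matches target
Option D: A[6] -5->19, delta=24, new_sum=126+(24)=150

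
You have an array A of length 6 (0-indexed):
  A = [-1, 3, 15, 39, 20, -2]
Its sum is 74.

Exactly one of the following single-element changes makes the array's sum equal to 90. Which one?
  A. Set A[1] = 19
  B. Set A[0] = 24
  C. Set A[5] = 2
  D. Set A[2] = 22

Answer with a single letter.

Option A: A[1] 3->19, delta=16, new_sum=74+(16)=90 <-- matches target
Option B: A[0] -1->24, delta=25, new_sum=74+(25)=99
Option C: A[5] -2->2, delta=4, new_sum=74+(4)=78
Option D: A[2] 15->22, delta=7, new_sum=74+(7)=81

Answer: A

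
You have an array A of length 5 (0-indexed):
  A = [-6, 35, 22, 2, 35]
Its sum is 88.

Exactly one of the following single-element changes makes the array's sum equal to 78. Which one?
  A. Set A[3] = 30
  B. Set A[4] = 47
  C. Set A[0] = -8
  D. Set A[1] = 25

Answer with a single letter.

Option A: A[3] 2->30, delta=28, new_sum=88+(28)=116
Option B: A[4] 35->47, delta=12, new_sum=88+(12)=100
Option C: A[0] -6->-8, delta=-2, new_sum=88+(-2)=86
Option D: A[1] 35->25, delta=-10, new_sum=88+(-10)=78 <-- matches target

Answer: D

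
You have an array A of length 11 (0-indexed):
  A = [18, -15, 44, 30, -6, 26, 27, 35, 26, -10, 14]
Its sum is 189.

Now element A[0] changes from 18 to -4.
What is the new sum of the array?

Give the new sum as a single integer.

Old value at index 0: 18
New value at index 0: -4
Delta = -4 - 18 = -22
New sum = old_sum + delta = 189 + (-22) = 167

Answer: 167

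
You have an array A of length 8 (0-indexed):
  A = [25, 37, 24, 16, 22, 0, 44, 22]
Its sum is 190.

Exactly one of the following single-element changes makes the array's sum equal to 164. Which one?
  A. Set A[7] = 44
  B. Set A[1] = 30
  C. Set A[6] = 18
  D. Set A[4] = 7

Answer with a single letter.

Answer: C

Derivation:
Option A: A[7] 22->44, delta=22, new_sum=190+(22)=212
Option B: A[1] 37->30, delta=-7, new_sum=190+(-7)=183
Option C: A[6] 44->18, delta=-26, new_sum=190+(-26)=164 <-- matches target
Option D: A[4] 22->7, delta=-15, new_sum=190+(-15)=175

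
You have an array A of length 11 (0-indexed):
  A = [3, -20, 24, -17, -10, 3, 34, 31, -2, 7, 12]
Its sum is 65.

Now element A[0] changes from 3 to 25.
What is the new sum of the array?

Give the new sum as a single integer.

Answer: 87

Derivation:
Old value at index 0: 3
New value at index 0: 25
Delta = 25 - 3 = 22
New sum = old_sum + delta = 65 + (22) = 87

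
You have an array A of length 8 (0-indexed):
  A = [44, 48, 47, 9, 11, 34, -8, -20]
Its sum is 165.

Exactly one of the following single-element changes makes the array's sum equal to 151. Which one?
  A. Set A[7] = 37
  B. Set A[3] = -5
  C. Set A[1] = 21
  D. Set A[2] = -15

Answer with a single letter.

Option A: A[7] -20->37, delta=57, new_sum=165+(57)=222
Option B: A[3] 9->-5, delta=-14, new_sum=165+(-14)=151 <-- matches target
Option C: A[1] 48->21, delta=-27, new_sum=165+(-27)=138
Option D: A[2] 47->-15, delta=-62, new_sum=165+(-62)=103

Answer: B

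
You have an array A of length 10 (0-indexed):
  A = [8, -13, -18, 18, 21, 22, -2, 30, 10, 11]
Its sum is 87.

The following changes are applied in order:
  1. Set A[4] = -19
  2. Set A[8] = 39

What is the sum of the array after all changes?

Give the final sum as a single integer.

Answer: 76

Derivation:
Initial sum: 87
Change 1: A[4] 21 -> -19, delta = -40, sum = 47
Change 2: A[8] 10 -> 39, delta = 29, sum = 76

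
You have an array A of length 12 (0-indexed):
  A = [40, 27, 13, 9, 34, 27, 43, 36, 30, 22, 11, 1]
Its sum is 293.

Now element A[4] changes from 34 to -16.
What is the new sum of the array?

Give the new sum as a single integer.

Old value at index 4: 34
New value at index 4: -16
Delta = -16 - 34 = -50
New sum = old_sum + delta = 293 + (-50) = 243

Answer: 243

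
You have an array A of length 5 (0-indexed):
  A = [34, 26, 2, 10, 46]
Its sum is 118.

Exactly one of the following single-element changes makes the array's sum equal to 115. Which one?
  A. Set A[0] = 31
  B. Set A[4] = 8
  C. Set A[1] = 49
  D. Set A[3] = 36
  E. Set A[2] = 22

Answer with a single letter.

Answer: A

Derivation:
Option A: A[0] 34->31, delta=-3, new_sum=118+(-3)=115 <-- matches target
Option B: A[4] 46->8, delta=-38, new_sum=118+(-38)=80
Option C: A[1] 26->49, delta=23, new_sum=118+(23)=141
Option D: A[3] 10->36, delta=26, new_sum=118+(26)=144
Option E: A[2] 2->22, delta=20, new_sum=118+(20)=138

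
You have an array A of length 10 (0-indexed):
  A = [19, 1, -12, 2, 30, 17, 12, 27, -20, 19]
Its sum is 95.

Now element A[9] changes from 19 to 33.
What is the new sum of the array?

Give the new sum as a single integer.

Old value at index 9: 19
New value at index 9: 33
Delta = 33 - 19 = 14
New sum = old_sum + delta = 95 + (14) = 109

Answer: 109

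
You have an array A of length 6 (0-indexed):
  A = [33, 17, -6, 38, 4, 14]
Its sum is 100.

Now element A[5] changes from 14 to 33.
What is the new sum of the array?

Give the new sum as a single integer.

Old value at index 5: 14
New value at index 5: 33
Delta = 33 - 14 = 19
New sum = old_sum + delta = 100 + (19) = 119

Answer: 119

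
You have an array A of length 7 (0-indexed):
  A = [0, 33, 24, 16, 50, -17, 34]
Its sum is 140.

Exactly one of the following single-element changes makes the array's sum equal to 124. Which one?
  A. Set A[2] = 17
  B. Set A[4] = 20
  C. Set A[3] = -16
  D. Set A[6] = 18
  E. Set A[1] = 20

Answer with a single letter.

Answer: D

Derivation:
Option A: A[2] 24->17, delta=-7, new_sum=140+(-7)=133
Option B: A[4] 50->20, delta=-30, new_sum=140+(-30)=110
Option C: A[3] 16->-16, delta=-32, new_sum=140+(-32)=108
Option D: A[6] 34->18, delta=-16, new_sum=140+(-16)=124 <-- matches target
Option E: A[1] 33->20, delta=-13, new_sum=140+(-13)=127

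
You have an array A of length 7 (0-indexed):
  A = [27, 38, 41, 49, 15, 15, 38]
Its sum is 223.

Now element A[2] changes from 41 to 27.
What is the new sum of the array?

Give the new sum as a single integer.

Answer: 209

Derivation:
Old value at index 2: 41
New value at index 2: 27
Delta = 27 - 41 = -14
New sum = old_sum + delta = 223 + (-14) = 209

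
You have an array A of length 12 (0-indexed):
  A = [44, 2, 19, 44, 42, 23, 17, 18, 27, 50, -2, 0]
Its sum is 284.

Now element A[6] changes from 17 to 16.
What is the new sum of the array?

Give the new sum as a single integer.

Answer: 283

Derivation:
Old value at index 6: 17
New value at index 6: 16
Delta = 16 - 17 = -1
New sum = old_sum + delta = 284 + (-1) = 283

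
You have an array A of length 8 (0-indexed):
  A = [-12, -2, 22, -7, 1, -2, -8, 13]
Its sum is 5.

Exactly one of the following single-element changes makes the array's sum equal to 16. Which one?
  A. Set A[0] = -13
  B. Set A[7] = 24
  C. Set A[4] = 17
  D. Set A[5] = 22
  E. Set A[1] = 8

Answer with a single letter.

Option A: A[0] -12->-13, delta=-1, new_sum=5+(-1)=4
Option B: A[7] 13->24, delta=11, new_sum=5+(11)=16 <-- matches target
Option C: A[4] 1->17, delta=16, new_sum=5+(16)=21
Option D: A[5] -2->22, delta=24, new_sum=5+(24)=29
Option E: A[1] -2->8, delta=10, new_sum=5+(10)=15

Answer: B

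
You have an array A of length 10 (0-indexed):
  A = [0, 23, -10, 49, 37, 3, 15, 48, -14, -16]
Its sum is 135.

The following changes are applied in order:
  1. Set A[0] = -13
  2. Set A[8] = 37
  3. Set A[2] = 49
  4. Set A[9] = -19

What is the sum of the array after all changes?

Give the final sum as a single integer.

Answer: 229

Derivation:
Initial sum: 135
Change 1: A[0] 0 -> -13, delta = -13, sum = 122
Change 2: A[8] -14 -> 37, delta = 51, sum = 173
Change 3: A[2] -10 -> 49, delta = 59, sum = 232
Change 4: A[9] -16 -> -19, delta = -3, sum = 229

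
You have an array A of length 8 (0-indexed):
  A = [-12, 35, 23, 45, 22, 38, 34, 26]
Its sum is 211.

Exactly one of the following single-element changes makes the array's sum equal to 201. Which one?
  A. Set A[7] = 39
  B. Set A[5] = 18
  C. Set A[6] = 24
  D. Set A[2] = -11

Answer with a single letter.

Option A: A[7] 26->39, delta=13, new_sum=211+(13)=224
Option B: A[5] 38->18, delta=-20, new_sum=211+(-20)=191
Option C: A[6] 34->24, delta=-10, new_sum=211+(-10)=201 <-- matches target
Option D: A[2] 23->-11, delta=-34, new_sum=211+(-34)=177

Answer: C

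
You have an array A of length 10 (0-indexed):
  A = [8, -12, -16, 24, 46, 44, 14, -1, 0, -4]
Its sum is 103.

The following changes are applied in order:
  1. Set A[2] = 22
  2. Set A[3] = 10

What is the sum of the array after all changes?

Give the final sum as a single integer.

Answer: 127

Derivation:
Initial sum: 103
Change 1: A[2] -16 -> 22, delta = 38, sum = 141
Change 2: A[3] 24 -> 10, delta = -14, sum = 127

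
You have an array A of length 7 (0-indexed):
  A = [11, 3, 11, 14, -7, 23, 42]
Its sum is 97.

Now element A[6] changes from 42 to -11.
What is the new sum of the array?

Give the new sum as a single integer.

Answer: 44

Derivation:
Old value at index 6: 42
New value at index 6: -11
Delta = -11 - 42 = -53
New sum = old_sum + delta = 97 + (-53) = 44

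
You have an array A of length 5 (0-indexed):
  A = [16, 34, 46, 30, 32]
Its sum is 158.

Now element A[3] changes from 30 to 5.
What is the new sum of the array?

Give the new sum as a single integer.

Old value at index 3: 30
New value at index 3: 5
Delta = 5 - 30 = -25
New sum = old_sum + delta = 158 + (-25) = 133

Answer: 133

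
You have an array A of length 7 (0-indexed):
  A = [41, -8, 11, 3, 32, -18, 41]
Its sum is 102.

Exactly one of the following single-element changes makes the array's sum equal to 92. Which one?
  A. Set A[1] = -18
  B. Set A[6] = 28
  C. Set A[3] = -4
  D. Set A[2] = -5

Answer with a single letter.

Option A: A[1] -8->-18, delta=-10, new_sum=102+(-10)=92 <-- matches target
Option B: A[6] 41->28, delta=-13, new_sum=102+(-13)=89
Option C: A[3] 3->-4, delta=-7, new_sum=102+(-7)=95
Option D: A[2] 11->-5, delta=-16, new_sum=102+(-16)=86

Answer: A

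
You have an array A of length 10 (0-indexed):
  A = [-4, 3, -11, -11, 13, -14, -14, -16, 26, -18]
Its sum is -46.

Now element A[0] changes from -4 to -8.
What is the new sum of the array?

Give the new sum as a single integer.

Answer: -50

Derivation:
Old value at index 0: -4
New value at index 0: -8
Delta = -8 - -4 = -4
New sum = old_sum + delta = -46 + (-4) = -50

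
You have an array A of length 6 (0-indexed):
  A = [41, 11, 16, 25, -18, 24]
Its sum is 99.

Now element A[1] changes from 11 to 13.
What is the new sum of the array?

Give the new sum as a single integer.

Answer: 101

Derivation:
Old value at index 1: 11
New value at index 1: 13
Delta = 13 - 11 = 2
New sum = old_sum + delta = 99 + (2) = 101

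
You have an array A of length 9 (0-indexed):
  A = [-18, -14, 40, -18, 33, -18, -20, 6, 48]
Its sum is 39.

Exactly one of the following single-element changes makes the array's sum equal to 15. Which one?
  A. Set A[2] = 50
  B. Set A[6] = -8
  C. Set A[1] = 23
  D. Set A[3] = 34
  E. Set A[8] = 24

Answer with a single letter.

Option A: A[2] 40->50, delta=10, new_sum=39+(10)=49
Option B: A[6] -20->-8, delta=12, new_sum=39+(12)=51
Option C: A[1] -14->23, delta=37, new_sum=39+(37)=76
Option D: A[3] -18->34, delta=52, new_sum=39+(52)=91
Option E: A[8] 48->24, delta=-24, new_sum=39+(-24)=15 <-- matches target

Answer: E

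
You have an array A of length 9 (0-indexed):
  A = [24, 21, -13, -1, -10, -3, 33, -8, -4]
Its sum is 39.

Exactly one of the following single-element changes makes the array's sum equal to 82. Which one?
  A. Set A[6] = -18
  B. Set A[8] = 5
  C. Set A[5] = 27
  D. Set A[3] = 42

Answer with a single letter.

Answer: D

Derivation:
Option A: A[6] 33->-18, delta=-51, new_sum=39+(-51)=-12
Option B: A[8] -4->5, delta=9, new_sum=39+(9)=48
Option C: A[5] -3->27, delta=30, new_sum=39+(30)=69
Option D: A[3] -1->42, delta=43, new_sum=39+(43)=82 <-- matches target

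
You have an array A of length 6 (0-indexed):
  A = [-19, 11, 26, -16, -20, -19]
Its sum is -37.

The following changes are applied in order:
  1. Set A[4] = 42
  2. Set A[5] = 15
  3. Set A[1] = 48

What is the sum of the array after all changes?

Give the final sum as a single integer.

Initial sum: -37
Change 1: A[4] -20 -> 42, delta = 62, sum = 25
Change 2: A[5] -19 -> 15, delta = 34, sum = 59
Change 3: A[1] 11 -> 48, delta = 37, sum = 96

Answer: 96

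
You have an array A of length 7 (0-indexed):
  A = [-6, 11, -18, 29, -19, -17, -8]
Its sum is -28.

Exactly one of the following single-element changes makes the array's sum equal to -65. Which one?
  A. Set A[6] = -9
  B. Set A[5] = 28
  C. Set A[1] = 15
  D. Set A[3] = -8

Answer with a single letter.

Answer: D

Derivation:
Option A: A[6] -8->-9, delta=-1, new_sum=-28+(-1)=-29
Option B: A[5] -17->28, delta=45, new_sum=-28+(45)=17
Option C: A[1] 11->15, delta=4, new_sum=-28+(4)=-24
Option D: A[3] 29->-8, delta=-37, new_sum=-28+(-37)=-65 <-- matches target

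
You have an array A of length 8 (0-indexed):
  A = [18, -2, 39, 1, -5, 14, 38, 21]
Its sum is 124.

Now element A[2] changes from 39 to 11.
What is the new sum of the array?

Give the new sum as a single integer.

Answer: 96

Derivation:
Old value at index 2: 39
New value at index 2: 11
Delta = 11 - 39 = -28
New sum = old_sum + delta = 124 + (-28) = 96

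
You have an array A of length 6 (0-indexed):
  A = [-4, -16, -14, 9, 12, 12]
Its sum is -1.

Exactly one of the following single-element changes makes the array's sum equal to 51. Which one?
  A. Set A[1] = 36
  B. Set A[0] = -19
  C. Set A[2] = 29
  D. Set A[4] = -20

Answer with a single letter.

Option A: A[1] -16->36, delta=52, new_sum=-1+(52)=51 <-- matches target
Option B: A[0] -4->-19, delta=-15, new_sum=-1+(-15)=-16
Option C: A[2] -14->29, delta=43, new_sum=-1+(43)=42
Option D: A[4] 12->-20, delta=-32, new_sum=-1+(-32)=-33

Answer: A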